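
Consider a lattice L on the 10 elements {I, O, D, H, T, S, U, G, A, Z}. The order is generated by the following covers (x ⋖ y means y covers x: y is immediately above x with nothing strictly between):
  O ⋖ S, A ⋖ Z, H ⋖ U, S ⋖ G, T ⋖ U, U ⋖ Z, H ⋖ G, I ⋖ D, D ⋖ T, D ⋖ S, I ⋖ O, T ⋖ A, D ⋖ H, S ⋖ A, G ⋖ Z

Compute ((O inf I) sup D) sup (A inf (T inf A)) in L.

T

O ∧ I = I
I ∨ D = D
T ∧ A = T
A ∧ T = T
D ∨ T = T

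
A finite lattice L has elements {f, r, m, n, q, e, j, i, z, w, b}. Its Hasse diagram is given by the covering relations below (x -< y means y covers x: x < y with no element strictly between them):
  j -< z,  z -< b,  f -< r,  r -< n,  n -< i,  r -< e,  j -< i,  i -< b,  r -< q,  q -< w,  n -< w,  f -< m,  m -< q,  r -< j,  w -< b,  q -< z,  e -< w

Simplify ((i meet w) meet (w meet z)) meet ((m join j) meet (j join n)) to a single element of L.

r

i ∧ w = n
w ∧ z = q
n ∧ q = r
m ∨ j = z
j ∨ n = i
z ∧ i = j
r ∧ j = r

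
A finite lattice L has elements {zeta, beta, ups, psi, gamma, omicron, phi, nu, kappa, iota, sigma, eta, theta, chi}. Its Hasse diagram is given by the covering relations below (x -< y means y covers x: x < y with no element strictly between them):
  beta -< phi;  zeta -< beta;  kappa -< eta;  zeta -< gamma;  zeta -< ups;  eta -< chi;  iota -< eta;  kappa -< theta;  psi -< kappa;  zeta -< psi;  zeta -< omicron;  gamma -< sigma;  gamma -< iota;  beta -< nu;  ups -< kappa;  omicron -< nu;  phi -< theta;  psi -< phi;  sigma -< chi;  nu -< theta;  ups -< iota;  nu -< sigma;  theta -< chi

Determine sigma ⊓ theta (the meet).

Common lower bounds of {sigma, theta}: beta, nu, omicron, zeta.
The greatest among these is nu.

nu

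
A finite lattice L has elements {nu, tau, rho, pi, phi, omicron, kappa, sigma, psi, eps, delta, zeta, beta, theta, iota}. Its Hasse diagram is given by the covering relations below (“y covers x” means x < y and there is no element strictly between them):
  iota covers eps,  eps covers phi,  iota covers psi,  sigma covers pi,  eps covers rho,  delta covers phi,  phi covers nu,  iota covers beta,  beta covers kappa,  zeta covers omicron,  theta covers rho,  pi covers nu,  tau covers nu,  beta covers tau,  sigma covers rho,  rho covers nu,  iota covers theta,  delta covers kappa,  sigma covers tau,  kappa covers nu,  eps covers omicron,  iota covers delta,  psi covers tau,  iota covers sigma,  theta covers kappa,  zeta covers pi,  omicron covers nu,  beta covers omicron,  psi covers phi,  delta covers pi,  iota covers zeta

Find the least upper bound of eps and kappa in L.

iota

Common upper bounds of {eps, kappa}: iota.
The least among these is iota.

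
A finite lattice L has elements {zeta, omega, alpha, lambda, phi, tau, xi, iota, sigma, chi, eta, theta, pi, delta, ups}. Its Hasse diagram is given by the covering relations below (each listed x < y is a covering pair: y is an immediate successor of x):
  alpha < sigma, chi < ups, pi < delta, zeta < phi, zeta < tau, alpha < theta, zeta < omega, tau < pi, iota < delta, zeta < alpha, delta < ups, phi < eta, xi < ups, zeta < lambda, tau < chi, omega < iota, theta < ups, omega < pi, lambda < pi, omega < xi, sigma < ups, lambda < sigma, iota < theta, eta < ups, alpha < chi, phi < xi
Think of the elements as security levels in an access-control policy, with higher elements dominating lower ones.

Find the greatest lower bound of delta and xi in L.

omega

Common lower bounds of {delta, xi}: omega, zeta.
The greatest among these is omega.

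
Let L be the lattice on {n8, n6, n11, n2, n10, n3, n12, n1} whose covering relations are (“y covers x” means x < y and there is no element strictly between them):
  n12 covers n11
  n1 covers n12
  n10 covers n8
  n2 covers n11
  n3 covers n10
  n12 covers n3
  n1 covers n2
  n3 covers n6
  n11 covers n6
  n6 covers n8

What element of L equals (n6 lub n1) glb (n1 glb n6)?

n6 ∨ n1 = n1
n1 ∧ n6 = n6
n1 ∧ n6 = n6

n6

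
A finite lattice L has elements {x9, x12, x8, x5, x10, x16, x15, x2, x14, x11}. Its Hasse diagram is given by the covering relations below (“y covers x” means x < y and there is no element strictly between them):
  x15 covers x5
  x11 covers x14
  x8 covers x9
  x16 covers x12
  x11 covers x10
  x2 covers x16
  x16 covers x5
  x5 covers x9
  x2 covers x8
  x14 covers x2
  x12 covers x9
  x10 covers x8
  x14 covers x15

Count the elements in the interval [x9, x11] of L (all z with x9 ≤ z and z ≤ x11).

The interval [x9, x11] = {x10, x11, x12, x14, x15, x16, x2, x5, x8, x9}, which has 10 elements.

10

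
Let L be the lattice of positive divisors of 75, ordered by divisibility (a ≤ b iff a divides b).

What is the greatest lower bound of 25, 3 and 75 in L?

1

In the divisibility order, the meet is the greatest common divisor: gcd(25, 3, 75) = 1.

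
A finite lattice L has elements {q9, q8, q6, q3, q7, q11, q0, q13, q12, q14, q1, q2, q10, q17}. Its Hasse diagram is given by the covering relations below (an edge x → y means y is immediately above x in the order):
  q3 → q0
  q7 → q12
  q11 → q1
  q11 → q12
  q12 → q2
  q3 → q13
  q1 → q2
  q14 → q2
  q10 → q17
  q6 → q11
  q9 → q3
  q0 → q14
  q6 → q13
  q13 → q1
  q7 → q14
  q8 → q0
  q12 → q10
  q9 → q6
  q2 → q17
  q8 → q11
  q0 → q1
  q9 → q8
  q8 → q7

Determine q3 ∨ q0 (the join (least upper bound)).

q0

Common upper bounds of {q3, q0}: q0, q1, q14, q17, q2.
The least among these is q0.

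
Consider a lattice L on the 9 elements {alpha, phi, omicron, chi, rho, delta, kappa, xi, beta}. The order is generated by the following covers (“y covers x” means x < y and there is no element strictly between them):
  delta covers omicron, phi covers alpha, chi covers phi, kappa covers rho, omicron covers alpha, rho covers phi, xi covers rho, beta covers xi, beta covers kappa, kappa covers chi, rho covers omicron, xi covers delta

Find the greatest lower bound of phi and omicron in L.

alpha

Common lower bounds of {phi, omicron}: alpha.
The greatest among these is alpha.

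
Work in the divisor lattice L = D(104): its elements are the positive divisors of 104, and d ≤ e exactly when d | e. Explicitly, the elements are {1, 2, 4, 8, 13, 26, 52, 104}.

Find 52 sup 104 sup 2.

104

In the divisibility order, the join is the least common multiple: lcm(52, 104, 2) = 104.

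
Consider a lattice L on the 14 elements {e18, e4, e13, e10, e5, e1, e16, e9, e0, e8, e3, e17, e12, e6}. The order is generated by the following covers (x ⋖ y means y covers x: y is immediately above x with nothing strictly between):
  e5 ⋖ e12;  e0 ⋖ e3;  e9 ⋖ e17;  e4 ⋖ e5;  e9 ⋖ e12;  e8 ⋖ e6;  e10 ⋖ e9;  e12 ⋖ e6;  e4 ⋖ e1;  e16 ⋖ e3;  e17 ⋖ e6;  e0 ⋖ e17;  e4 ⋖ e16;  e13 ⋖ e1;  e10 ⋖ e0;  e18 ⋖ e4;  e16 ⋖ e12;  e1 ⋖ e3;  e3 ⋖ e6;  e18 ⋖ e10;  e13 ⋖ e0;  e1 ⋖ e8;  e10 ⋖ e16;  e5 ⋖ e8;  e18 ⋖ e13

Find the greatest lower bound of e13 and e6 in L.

e13

Common lower bounds of {e13, e6}: e13, e18.
The greatest among these is e13.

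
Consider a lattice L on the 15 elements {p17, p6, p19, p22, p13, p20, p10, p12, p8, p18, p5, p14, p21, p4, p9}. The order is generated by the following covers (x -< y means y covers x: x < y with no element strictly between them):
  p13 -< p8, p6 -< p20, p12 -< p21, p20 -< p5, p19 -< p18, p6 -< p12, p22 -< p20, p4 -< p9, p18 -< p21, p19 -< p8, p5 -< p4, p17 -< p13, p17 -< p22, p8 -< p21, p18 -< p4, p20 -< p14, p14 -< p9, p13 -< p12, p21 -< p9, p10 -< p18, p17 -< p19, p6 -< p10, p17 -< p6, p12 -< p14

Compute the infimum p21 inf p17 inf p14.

p17

Common lower bounds of {p21, p17, p14}: p17.
The greatest among these is p17.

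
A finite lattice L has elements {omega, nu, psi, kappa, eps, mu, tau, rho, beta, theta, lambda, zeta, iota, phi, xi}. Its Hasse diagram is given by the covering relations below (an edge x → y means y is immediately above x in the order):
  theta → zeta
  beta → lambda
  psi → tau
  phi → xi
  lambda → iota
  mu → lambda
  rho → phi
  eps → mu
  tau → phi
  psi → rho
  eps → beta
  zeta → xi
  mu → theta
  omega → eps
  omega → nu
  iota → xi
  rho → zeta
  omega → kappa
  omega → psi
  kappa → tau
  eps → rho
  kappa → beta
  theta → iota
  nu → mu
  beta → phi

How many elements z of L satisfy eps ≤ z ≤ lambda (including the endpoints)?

4

The interval [eps, lambda] = {beta, eps, lambda, mu}, which has 4 elements.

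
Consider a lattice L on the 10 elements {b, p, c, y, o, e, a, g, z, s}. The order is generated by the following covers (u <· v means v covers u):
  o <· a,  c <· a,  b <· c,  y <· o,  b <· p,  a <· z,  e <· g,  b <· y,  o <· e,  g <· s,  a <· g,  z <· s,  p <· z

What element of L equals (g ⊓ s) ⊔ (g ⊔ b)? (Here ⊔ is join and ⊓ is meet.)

g ∧ s = g
g ∨ b = g
g ∨ g = g

g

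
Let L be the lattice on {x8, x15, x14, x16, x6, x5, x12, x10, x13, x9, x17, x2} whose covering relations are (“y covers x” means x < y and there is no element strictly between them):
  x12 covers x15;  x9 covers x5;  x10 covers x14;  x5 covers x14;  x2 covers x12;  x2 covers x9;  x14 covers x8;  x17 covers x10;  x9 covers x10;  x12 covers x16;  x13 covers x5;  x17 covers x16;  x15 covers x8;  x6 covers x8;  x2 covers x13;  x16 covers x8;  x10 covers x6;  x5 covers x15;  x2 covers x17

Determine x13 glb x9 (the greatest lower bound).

Common lower bounds of {x13, x9}: x14, x15, x5, x8.
The greatest among these is x5.

x5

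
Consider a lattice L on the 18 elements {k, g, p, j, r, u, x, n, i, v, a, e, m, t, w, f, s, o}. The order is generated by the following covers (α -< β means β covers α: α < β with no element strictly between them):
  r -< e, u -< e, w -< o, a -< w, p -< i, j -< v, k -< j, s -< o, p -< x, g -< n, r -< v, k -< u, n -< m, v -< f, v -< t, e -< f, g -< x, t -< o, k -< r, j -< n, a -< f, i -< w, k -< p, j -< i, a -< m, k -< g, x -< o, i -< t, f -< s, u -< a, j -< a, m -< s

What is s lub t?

o

Common upper bounds of {s, t}: o.
The least among these is o.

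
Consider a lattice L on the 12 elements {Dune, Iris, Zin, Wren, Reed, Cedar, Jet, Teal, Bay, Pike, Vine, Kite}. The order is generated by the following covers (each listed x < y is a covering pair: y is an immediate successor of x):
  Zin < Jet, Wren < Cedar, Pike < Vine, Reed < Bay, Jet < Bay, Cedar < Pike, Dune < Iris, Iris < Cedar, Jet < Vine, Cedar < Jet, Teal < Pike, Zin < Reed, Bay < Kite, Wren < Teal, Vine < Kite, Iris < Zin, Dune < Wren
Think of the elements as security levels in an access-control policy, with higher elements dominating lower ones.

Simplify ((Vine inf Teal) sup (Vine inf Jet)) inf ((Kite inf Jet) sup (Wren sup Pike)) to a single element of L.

Vine ∧ Teal = Teal
Vine ∧ Jet = Jet
Teal ∨ Jet = Vine
Kite ∧ Jet = Jet
Wren ∨ Pike = Pike
Jet ∨ Pike = Vine
Vine ∧ Vine = Vine

Vine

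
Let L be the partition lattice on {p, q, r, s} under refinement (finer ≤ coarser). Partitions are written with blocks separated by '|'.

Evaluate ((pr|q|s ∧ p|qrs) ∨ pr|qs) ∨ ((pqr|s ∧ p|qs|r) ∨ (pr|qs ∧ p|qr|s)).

pr|qs

pr|q|s ∧ p|qrs = p|q|r|s
p|q|r|s ∨ pr|qs = pr|qs
pqr|s ∧ p|qs|r = p|q|r|s
pr|qs ∧ p|qr|s = p|q|r|s
p|q|r|s ∨ p|q|r|s = p|q|r|s
pr|qs ∨ p|q|r|s = pr|qs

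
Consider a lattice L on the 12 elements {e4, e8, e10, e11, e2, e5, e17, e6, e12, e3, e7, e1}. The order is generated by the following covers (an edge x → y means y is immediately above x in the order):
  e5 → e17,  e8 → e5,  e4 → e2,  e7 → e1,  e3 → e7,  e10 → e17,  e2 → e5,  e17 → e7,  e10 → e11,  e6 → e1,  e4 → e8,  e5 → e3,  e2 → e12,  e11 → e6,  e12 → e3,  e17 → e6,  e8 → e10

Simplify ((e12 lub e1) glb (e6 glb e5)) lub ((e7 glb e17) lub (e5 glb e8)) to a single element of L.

e12 ∨ e1 = e1
e6 ∧ e5 = e5
e1 ∧ e5 = e5
e7 ∧ e17 = e17
e5 ∧ e8 = e8
e17 ∨ e8 = e17
e5 ∨ e17 = e17

e17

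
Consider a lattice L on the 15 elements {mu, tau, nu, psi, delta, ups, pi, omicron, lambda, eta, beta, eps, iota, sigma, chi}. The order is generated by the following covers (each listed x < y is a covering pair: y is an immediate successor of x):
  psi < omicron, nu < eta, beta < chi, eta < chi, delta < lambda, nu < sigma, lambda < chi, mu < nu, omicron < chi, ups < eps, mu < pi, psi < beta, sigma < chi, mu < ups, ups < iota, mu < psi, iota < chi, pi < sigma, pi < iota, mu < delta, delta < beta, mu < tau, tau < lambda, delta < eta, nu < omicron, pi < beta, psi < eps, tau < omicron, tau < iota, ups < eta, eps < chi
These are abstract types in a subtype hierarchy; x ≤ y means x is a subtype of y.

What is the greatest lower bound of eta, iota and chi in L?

ups

Common lower bounds of {eta, iota, chi}: mu, ups.
The greatest among these is ups.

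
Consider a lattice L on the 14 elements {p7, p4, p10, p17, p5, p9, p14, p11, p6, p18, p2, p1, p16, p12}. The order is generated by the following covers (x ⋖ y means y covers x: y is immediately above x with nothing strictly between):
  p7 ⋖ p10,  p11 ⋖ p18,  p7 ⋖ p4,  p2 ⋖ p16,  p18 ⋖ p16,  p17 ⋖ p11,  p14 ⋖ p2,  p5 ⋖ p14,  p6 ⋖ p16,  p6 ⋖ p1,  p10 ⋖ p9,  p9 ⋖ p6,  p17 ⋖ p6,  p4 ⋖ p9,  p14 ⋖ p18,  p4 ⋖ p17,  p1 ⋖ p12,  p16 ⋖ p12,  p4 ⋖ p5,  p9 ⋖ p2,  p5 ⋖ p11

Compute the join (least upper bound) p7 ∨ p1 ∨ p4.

p1

Common upper bounds of {p7, p1, p4}: p1, p12.
The least among these is p1.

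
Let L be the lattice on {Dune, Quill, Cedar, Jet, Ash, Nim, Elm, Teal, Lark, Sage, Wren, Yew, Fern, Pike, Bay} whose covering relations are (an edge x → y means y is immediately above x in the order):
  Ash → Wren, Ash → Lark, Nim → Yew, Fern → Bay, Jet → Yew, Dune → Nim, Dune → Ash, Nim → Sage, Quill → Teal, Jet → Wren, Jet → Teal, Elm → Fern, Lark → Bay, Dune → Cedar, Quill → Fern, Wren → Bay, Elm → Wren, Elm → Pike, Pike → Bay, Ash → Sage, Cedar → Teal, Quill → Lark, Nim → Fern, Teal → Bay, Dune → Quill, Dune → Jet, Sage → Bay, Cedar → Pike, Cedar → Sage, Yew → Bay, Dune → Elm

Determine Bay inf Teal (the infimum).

Teal

Common lower bounds of {Bay, Teal}: Cedar, Dune, Jet, Quill, Teal.
The greatest among these is Teal.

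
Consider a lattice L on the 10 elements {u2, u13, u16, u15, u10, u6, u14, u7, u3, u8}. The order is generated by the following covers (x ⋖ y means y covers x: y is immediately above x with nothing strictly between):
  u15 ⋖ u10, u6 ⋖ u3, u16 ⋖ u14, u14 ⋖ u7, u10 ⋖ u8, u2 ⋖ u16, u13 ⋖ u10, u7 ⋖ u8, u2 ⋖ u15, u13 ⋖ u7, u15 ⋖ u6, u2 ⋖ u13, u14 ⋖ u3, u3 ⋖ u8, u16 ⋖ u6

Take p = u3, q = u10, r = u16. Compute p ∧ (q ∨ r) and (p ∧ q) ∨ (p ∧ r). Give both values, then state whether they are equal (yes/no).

q ∨ r = u8, so p ∧ (q ∨ r) = u3 ∧ u8 = u3.
p ∧ q = u15 and p ∧ r = u16, so (p ∧ q) ∨ (p ∧ r) = u15 ∨ u16 = u6.
Equal: no.

u3; u6; no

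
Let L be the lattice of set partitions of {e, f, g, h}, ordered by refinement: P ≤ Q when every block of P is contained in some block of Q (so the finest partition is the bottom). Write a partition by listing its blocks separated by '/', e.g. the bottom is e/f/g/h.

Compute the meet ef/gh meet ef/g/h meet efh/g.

ef/g/h

The meet (common refinement) of ef/gh, ef/g/h, efh/g intersects blocks pairwise, giving ef/g/h.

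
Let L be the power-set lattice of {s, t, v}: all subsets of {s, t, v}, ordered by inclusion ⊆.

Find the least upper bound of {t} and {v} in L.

Common upper bounds of {{t}, {v}}: {s,t,v}, {t,v}.
The least among these is {t,v}.

{t,v}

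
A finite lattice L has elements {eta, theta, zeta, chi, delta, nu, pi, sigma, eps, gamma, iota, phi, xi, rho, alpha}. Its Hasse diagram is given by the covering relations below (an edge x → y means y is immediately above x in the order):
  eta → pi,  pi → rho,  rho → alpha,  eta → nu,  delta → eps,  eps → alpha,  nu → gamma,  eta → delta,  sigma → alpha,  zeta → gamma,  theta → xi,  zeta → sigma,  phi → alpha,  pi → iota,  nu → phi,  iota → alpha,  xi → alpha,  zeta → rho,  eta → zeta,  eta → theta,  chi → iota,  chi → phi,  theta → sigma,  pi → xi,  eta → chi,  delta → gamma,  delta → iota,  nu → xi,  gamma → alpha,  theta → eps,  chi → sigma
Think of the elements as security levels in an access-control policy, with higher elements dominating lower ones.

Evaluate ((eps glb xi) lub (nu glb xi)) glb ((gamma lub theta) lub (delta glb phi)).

xi

eps ∧ xi = theta
nu ∧ xi = nu
theta ∨ nu = xi
gamma ∨ theta = alpha
delta ∧ phi = eta
alpha ∨ eta = alpha
xi ∧ alpha = xi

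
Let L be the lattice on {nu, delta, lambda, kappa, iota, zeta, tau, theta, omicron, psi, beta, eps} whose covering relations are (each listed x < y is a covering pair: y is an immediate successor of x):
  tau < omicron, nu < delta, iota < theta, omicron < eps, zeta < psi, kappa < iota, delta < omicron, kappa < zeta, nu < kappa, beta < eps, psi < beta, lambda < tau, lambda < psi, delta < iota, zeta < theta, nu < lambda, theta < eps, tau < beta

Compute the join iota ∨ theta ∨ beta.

eps

Common upper bounds of {iota, theta, beta}: eps.
The least among these is eps.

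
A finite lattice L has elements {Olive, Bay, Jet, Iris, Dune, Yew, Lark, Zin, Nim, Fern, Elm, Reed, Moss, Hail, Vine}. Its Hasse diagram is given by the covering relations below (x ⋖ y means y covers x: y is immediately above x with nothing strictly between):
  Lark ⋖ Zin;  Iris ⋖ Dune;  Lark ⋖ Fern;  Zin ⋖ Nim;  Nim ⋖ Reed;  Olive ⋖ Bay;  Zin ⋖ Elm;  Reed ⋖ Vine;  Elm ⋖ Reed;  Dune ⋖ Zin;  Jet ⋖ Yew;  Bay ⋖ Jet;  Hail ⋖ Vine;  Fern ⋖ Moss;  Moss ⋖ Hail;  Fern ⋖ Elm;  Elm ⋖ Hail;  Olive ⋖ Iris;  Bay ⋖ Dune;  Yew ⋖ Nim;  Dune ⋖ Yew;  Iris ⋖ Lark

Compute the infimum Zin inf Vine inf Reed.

Zin

Common lower bounds of {Zin, Vine, Reed}: Bay, Dune, Iris, Lark, Olive, Zin.
The greatest among these is Zin.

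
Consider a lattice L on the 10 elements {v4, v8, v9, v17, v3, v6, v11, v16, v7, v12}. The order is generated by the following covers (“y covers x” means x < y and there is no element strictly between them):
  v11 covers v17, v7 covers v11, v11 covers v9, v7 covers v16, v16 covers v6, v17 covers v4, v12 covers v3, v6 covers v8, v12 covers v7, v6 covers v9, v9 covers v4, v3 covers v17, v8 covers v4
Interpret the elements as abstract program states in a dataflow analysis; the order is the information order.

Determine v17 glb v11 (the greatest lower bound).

Common lower bounds of {v17, v11}: v17, v4.
The greatest among these is v17.

v17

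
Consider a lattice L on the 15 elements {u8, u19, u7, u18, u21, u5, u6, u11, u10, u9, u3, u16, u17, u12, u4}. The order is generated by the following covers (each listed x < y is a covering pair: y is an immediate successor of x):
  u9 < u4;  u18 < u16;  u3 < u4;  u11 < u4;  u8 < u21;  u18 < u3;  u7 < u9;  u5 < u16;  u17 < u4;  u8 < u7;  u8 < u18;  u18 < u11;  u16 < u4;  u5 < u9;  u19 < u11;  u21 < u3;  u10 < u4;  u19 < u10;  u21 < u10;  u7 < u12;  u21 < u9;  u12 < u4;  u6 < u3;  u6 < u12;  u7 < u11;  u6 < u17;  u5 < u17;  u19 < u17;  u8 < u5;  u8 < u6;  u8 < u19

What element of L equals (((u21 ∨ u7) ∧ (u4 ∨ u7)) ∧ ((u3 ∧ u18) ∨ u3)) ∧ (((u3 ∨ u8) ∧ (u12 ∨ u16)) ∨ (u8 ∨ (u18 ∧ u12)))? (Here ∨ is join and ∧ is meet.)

u21

u21 ∨ u7 = u9
u4 ∨ u7 = u4
u9 ∧ u4 = u9
u3 ∧ u18 = u18
u18 ∨ u3 = u3
u9 ∧ u3 = u21
u3 ∨ u8 = u3
u12 ∨ u16 = u4
u3 ∧ u4 = u3
u18 ∧ u12 = u8
u8 ∨ u8 = u8
u3 ∨ u8 = u3
u21 ∧ u3 = u21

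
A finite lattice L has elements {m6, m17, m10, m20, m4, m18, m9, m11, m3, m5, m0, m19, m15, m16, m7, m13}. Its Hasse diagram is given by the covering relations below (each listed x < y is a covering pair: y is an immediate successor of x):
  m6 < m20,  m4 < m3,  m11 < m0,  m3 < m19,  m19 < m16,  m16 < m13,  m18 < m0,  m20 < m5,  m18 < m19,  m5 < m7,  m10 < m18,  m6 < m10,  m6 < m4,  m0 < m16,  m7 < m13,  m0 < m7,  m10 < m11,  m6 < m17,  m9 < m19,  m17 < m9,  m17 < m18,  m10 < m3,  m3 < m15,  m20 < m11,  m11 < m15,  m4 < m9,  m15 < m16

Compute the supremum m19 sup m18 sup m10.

m19

Common upper bounds of {m19, m18, m10}: m13, m16, m19.
The least among these is m19.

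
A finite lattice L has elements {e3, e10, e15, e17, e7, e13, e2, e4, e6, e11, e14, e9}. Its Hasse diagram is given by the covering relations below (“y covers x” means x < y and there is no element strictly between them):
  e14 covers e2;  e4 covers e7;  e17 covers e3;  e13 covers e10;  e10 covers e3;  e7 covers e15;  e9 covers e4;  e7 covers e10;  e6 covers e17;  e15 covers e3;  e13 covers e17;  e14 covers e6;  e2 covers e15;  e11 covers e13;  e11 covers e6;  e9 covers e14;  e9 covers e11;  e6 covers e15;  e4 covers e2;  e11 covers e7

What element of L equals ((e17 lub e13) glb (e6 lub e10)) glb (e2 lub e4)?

e17 ∨ e13 = e13
e6 ∨ e10 = e11
e13 ∧ e11 = e13
e2 ∨ e4 = e4
e13 ∧ e4 = e10

e10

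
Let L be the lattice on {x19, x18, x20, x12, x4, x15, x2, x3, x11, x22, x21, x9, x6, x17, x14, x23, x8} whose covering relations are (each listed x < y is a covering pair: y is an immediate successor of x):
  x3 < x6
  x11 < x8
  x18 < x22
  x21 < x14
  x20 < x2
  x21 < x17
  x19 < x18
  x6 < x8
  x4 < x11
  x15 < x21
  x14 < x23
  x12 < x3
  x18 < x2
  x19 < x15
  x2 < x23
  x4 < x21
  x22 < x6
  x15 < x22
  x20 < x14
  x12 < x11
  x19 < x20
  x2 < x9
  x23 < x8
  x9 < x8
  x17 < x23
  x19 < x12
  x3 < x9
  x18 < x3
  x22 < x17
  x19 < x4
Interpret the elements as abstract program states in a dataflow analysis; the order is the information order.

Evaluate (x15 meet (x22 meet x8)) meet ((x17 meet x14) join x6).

x22 ∧ x8 = x22
x15 ∧ x22 = x15
x17 ∧ x14 = x21
x21 ∨ x6 = x8
x15 ∧ x8 = x15

x15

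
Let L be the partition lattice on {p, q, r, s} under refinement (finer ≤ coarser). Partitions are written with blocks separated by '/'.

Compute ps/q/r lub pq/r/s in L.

pqs/r

ps/q/r ∨ pq/r/s = pqs/r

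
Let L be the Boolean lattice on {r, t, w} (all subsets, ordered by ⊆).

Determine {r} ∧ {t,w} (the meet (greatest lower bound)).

{}

Under ⊆, meet is intersection: {r} ∩ {t,w} = {}.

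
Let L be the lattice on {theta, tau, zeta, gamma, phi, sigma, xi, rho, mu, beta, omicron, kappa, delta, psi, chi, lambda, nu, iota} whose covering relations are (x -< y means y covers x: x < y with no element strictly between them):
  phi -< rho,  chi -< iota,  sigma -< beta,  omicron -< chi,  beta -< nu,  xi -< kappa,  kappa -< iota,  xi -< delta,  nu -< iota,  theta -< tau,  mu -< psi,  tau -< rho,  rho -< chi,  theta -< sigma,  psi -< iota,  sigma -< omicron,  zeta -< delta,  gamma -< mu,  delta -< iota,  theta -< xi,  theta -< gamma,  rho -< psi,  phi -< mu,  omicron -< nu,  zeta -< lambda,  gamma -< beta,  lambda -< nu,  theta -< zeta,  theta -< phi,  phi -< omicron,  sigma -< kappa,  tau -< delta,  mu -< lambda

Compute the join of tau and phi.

Common upper bounds of {tau, phi}: chi, iota, psi, rho.
The least among these is rho.

rho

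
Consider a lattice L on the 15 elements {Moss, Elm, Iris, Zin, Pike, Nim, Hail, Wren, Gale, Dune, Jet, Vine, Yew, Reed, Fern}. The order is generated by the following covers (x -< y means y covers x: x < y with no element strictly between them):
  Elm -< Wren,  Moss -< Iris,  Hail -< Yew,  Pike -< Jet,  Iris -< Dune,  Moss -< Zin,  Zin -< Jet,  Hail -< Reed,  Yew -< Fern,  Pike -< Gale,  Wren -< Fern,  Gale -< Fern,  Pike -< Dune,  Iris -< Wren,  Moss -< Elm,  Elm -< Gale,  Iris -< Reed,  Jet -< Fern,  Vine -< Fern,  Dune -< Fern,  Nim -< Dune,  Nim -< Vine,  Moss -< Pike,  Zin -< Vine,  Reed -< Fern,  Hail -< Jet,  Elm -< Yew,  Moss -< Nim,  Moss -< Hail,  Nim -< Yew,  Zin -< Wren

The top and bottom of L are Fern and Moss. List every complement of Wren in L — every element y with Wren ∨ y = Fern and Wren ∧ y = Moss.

Need y with Wren ∨ y = Fern and Wren ∧ y = Moss.
Checking each element gives: Hail, Nim, Pike.

Hail, Nim, Pike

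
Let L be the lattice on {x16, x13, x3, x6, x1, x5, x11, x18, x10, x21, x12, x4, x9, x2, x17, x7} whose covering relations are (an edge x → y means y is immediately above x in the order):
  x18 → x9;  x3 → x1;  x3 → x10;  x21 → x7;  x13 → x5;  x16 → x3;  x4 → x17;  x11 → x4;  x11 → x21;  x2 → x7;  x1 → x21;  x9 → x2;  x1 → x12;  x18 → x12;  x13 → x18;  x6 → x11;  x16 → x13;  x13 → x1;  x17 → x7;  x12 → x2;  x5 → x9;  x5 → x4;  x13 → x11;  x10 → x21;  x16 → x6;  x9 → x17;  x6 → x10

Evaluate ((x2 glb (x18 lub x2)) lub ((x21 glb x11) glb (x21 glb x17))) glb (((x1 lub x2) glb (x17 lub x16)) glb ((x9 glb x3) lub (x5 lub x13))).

x5

x18 ∨ x2 = x2
x2 ∧ x2 = x2
x21 ∧ x11 = x11
x21 ∧ x17 = x11
x11 ∧ x11 = x11
x2 ∨ x11 = x7
x1 ∨ x2 = x2
x17 ∨ x16 = x17
x2 ∧ x17 = x9
x9 ∧ x3 = x16
x5 ∨ x13 = x5
x16 ∨ x5 = x5
x9 ∧ x5 = x5
x7 ∧ x5 = x5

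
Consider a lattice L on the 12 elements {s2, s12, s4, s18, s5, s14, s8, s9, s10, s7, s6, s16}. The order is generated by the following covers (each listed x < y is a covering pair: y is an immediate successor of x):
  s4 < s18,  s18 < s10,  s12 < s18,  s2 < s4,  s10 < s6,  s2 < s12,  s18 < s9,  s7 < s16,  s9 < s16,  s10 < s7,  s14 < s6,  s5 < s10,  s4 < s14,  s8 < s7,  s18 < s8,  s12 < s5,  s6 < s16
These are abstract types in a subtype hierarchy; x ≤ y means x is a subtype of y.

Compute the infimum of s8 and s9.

s18

Common lower bounds of {s8, s9}: s12, s18, s2, s4.
The greatest among these is s18.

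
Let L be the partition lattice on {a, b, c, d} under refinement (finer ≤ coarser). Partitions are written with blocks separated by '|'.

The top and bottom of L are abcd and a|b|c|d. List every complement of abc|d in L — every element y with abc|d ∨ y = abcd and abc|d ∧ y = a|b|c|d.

ad|b|c, a|bd|c, a|b|cd

Need y with abc|d ∨ y = abcd and abc|d ∧ y = a|b|c|d.
Checking each element gives: ad|b|c, a|bd|c, a|b|cd.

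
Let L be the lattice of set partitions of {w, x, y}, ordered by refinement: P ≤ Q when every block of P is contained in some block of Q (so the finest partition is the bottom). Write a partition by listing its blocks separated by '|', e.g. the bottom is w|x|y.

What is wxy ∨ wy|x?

The join of wxy and wy|x merges any blocks that overlap across the partitions, giving wxy.

wxy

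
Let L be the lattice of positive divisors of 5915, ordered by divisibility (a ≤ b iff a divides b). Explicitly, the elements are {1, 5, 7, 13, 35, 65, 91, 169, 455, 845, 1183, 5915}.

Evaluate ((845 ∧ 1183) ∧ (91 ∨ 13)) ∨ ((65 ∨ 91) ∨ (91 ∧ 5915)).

455

845 ∧ 1183 = 169
91 ∨ 13 = 91
169 ∧ 91 = 13
65 ∨ 91 = 455
91 ∧ 5915 = 91
455 ∨ 91 = 455
13 ∨ 455 = 455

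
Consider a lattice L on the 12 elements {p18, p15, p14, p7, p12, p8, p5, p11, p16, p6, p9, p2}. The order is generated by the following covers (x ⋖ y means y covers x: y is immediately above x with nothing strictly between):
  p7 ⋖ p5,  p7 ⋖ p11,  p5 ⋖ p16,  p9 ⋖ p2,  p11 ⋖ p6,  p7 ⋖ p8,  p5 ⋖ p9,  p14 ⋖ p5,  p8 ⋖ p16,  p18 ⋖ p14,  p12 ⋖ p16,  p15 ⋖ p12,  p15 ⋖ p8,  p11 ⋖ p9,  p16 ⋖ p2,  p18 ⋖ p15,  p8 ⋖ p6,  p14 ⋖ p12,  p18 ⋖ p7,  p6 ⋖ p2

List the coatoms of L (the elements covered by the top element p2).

The coatoms are exactly the elements covered by p2: p16, p6, p9.

p16, p6, p9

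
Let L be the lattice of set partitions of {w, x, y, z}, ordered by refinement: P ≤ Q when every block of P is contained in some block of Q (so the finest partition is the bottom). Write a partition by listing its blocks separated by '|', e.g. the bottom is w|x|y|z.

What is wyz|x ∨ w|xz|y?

Common upper bounds of {wyz|x, w|xz|y}: wxyz.
The least among these is wxyz.

wxyz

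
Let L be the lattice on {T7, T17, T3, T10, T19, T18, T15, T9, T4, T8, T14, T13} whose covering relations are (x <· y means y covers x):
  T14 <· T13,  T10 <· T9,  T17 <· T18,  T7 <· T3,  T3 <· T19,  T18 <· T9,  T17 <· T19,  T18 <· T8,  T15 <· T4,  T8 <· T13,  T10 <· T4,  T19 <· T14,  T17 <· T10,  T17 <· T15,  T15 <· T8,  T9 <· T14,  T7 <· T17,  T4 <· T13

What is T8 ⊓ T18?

Common lower bounds of {T8, T18}: T17, T18, T7.
The greatest among these is T18.

T18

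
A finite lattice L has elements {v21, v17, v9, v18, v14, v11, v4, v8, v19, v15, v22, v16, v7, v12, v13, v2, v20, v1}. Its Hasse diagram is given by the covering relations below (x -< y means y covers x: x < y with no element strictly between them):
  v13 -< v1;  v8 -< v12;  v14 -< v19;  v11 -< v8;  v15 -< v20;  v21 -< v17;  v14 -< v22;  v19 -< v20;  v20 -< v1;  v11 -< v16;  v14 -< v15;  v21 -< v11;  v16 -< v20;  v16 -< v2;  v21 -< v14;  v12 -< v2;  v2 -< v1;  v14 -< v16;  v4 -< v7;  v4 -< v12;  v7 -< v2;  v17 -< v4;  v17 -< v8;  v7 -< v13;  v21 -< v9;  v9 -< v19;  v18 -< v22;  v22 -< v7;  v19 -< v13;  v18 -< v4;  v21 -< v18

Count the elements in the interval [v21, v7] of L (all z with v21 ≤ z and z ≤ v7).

7

The interval [v21, v7] = {v14, v17, v18, v21, v22, v4, v7}, which has 7 elements.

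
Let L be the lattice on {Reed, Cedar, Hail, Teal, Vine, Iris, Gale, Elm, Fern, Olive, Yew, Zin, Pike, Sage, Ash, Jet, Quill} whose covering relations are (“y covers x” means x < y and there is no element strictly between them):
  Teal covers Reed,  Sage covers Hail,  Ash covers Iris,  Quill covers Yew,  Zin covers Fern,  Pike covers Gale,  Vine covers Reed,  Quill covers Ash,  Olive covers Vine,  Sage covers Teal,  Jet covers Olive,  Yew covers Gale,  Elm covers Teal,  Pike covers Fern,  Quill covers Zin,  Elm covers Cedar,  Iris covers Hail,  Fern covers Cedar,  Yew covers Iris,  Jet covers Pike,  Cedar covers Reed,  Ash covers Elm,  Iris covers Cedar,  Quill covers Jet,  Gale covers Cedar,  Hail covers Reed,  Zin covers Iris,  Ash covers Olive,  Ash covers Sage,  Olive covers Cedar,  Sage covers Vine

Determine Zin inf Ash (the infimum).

Common lower bounds of {Zin, Ash}: Cedar, Hail, Iris, Reed.
The greatest among these is Iris.

Iris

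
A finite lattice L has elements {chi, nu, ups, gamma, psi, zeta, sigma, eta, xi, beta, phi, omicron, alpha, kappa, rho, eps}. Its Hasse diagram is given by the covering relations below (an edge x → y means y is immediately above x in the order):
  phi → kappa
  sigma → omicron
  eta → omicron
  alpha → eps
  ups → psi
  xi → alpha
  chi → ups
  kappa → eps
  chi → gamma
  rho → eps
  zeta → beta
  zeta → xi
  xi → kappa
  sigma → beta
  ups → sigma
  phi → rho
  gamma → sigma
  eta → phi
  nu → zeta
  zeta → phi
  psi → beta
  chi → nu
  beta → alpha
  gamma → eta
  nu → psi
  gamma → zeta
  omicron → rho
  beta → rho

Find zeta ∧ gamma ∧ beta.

gamma

Common lower bounds of {zeta, gamma, beta}: chi, gamma.
The greatest among these is gamma.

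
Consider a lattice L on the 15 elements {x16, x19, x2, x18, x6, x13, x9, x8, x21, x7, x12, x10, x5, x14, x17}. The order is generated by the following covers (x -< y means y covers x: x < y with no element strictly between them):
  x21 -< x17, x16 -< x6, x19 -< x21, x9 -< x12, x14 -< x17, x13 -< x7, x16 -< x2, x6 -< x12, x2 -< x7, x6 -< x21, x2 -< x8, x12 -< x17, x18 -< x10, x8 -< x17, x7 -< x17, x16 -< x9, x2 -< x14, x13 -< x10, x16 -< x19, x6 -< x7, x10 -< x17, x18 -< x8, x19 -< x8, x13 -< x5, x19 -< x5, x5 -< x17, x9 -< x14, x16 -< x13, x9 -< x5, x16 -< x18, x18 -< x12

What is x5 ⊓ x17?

Common lower bounds of {x5, x17}: x13, x16, x19, x5, x9.
The greatest among these is x5.

x5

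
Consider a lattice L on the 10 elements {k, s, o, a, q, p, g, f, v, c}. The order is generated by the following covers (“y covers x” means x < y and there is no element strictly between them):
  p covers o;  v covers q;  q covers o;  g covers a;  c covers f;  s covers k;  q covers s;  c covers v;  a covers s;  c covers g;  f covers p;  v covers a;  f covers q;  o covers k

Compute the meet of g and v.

Common lower bounds of {g, v}: a, k, s.
The greatest among these is a.

a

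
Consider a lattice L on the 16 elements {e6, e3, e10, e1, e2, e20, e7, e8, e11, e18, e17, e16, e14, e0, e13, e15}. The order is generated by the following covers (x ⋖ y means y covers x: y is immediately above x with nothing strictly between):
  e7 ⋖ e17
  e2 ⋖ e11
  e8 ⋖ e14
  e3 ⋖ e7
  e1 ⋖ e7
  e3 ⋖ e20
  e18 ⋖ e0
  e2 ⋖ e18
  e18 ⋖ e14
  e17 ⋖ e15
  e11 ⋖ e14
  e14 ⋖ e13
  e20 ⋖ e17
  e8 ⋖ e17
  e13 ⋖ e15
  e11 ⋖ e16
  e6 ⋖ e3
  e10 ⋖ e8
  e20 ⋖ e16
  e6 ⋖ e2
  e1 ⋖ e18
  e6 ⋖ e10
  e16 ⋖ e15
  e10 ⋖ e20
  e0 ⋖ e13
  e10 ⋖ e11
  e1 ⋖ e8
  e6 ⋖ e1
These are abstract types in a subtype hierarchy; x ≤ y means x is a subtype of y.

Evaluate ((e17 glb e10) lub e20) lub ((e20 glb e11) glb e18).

e20

e17 ∧ e10 = e10
e10 ∨ e20 = e20
e20 ∧ e11 = e10
e10 ∧ e18 = e6
e20 ∨ e6 = e20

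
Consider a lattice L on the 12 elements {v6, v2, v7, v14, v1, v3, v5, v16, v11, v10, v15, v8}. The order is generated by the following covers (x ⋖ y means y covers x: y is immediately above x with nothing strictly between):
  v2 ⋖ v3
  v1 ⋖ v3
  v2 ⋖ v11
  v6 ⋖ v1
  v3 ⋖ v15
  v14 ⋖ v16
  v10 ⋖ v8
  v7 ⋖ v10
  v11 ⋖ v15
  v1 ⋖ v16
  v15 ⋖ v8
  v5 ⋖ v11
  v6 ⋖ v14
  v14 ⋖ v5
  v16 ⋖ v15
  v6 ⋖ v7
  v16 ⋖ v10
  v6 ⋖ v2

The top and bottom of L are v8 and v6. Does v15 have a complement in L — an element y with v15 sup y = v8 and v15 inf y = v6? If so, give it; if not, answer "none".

v7

Need y with v15 ∨ y = v8 and v15 ∧ y = v6.
Checking each element gives: v7.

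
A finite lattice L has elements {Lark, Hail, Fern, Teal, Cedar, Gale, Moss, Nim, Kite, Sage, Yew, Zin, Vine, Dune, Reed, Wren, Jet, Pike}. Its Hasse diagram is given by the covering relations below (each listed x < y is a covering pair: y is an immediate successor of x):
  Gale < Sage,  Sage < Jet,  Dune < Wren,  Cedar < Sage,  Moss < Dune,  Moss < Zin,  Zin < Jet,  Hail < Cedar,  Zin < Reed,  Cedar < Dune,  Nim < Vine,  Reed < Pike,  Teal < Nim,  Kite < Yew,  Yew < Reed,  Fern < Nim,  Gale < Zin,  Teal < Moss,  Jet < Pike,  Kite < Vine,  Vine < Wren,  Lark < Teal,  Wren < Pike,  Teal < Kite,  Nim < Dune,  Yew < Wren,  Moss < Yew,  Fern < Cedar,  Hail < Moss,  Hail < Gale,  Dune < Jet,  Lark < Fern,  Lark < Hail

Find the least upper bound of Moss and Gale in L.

Zin

Common upper bounds of {Moss, Gale}: Jet, Pike, Reed, Zin.
The least among these is Zin.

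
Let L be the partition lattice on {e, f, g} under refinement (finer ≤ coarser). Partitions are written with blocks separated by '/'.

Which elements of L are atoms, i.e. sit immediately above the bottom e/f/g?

e/fg, ef/g, eg/f

The atoms are exactly the elements that cover e/f/g: e/fg, ef/g, eg/f.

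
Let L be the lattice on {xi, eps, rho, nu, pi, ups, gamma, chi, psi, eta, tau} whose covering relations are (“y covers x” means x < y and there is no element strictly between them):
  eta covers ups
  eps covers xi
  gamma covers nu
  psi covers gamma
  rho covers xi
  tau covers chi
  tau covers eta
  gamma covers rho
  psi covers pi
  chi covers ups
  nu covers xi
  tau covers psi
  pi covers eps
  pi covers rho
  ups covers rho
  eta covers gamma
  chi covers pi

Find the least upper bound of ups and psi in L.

tau

Common upper bounds of {ups, psi}: tau.
The least among these is tau.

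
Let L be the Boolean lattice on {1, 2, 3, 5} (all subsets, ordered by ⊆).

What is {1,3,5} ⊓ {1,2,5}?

Under ⊆, meet is intersection: {1,3,5} ∩ {1,2,5} = {1,5}.

{1,5}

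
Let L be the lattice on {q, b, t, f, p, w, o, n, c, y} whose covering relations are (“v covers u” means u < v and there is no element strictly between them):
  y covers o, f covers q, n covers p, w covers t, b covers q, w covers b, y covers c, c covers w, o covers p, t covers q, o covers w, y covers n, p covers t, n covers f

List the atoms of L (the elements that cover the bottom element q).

The atoms are exactly the elements that cover q: b, f, t.

b, f, t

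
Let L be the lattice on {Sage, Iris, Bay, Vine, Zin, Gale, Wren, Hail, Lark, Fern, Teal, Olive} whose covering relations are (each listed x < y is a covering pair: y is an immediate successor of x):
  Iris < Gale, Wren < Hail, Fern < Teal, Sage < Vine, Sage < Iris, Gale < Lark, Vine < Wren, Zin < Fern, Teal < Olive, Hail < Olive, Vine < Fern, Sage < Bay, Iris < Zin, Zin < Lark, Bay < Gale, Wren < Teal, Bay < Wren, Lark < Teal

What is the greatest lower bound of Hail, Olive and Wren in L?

Common lower bounds of {Hail, Olive, Wren}: Bay, Sage, Vine, Wren.
The greatest among these is Wren.

Wren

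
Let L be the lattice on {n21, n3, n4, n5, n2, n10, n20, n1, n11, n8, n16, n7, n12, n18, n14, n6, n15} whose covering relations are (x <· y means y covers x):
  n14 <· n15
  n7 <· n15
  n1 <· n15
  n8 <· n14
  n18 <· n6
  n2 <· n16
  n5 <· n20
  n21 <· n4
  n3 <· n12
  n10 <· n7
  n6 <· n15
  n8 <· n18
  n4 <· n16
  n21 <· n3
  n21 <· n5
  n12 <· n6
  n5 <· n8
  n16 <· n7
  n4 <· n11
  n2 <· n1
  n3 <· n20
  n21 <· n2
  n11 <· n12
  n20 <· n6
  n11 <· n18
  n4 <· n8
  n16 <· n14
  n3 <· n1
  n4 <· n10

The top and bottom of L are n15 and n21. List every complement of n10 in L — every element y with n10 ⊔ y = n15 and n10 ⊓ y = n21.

n1, n20, n3, n5

Need y with n10 ∨ y = n15 and n10 ∧ y = n21.
Checking each element gives: n1, n20, n3, n5.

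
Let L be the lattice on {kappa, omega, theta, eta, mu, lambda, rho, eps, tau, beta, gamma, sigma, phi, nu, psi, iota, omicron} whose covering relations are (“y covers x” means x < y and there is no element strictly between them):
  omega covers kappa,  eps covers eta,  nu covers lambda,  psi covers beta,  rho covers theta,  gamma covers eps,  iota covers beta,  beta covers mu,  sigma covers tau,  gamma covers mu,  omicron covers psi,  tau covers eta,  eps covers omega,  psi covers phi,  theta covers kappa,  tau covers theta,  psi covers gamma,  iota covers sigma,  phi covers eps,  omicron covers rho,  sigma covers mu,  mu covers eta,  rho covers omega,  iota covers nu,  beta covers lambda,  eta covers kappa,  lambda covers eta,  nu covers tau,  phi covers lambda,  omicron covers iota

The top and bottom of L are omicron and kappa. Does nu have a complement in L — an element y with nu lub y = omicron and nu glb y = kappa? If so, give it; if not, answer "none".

omega

Need y with nu ∨ y = omicron and nu ∧ y = kappa.
Checking each element gives: omega.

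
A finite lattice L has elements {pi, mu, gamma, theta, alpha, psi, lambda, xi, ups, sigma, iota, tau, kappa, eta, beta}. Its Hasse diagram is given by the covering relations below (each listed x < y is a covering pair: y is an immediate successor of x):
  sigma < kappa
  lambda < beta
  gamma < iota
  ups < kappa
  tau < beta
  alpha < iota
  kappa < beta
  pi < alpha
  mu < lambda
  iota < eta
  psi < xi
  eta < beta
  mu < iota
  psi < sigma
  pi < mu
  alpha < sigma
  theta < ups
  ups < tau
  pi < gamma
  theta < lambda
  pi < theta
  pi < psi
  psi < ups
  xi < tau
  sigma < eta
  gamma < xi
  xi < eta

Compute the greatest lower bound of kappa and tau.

ups

Common lower bounds of {kappa, tau}: pi, psi, theta, ups.
The greatest among these is ups.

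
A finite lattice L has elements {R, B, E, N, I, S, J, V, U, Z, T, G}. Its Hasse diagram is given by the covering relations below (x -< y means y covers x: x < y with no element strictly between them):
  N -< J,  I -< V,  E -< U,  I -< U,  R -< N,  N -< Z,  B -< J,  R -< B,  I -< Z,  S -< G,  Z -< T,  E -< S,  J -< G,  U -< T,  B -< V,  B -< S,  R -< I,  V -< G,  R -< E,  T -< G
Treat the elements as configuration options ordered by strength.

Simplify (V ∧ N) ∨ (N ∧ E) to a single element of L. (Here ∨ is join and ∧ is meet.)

R

V ∧ N = R
N ∧ E = R
R ∨ R = R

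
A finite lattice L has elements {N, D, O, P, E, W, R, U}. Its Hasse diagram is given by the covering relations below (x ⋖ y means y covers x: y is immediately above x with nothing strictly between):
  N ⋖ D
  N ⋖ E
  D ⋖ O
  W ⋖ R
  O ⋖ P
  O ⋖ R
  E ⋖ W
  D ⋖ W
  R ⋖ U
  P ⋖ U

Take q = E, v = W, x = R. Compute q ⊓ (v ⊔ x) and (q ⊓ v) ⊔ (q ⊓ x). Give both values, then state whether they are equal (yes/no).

E; E; yes

v ⊔ x = R, so q ⊓ (v ⊔ x) = E ⊓ R = E.
q ⊓ v = E and q ⊓ x = E, so (q ⊓ v) ⊔ (q ⊓ x) = E ⊔ E = E.
Equal: yes.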